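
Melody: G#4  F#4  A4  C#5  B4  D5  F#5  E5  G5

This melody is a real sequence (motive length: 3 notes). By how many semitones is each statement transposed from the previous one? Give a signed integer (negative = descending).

With a 3-note motive the entries are G#4, C#5, F#5, each up a 4th from the previous.
Counting half-steps from G#4 to C#5: 5.

5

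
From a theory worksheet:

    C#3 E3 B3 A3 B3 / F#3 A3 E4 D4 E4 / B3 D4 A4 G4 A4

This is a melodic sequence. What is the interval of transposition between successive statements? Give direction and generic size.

With a 5-note motive the entries are C#3, F#3, B3, each up a 4th from the previous.
From C#3 to F#3: up a 4th.

up a 4th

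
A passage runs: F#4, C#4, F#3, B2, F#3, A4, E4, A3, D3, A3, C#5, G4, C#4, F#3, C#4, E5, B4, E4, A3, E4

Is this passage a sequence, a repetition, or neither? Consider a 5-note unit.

Each 5-note cell is the previous one transposed up a 3rd.

sequence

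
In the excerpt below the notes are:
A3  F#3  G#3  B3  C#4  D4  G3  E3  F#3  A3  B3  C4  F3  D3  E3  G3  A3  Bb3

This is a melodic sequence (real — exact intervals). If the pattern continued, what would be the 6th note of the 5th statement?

The unit is 6 notes. Position-6 pitches of the 3 shown cells: D4, C4, Bb3.
Each moves down a 2nd. Continuing: Ab3 → Gb3.

Gb3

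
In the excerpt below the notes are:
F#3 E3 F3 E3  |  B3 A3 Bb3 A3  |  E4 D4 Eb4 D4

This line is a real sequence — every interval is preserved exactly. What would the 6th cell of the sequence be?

G5 F5 Gb5 F5

With a 4-note motive the entries are F#3, B3, E4, each up a 4th from the previous.
Carrying on: A4 → D5 → G5.
From G5 the exact shape gives G5 F5 Gb5 F5.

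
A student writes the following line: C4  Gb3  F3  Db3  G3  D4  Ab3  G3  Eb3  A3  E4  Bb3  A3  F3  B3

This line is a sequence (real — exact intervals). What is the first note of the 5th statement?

Unit = 5 notes; the statements start on C4, D4, E4, moving up a 2nd each time.
Extending the heads up a 2nd: F#4 → G#4.

G#4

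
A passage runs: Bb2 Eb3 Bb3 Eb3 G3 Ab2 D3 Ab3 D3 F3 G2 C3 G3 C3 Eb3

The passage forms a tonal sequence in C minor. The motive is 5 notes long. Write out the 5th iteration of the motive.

The 5-note cells begin on Bb2, Ab2, G2 — each down a 2nd from the last.
Carrying on: F2 → Eb2.
So cell 5 is Eb2 Ab2 Eb3 Ab2 C3.

Eb2 Ab2 Eb3 Ab2 C3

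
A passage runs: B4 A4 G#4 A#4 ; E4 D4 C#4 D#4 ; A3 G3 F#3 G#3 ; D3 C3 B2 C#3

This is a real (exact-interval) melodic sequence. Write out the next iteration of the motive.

With a 4-note motive the entries are B4, E4, A3, D3, each down a 5th from the previous.
From G2 the exact shape gives G2 F2 E2 F#2.

G2 F2 E2 F#2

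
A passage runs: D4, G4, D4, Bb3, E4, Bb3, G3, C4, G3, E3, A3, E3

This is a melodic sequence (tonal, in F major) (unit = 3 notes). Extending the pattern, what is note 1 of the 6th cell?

A2

With 3-note cells, note 1 of each statement runs D4, Bb3, G3, E3.
Extending down a 3rd: C3 → A2.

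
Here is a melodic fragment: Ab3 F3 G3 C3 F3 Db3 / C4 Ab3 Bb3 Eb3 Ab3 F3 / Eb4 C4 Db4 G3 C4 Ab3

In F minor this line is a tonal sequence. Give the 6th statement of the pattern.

Unit = 6 notes; the statements start on Ab3, C4, Eb4, moving up a 3rd each time.
Carrying on: G4 → Bb4 → Db5.
From Db5 the diatonic shape gives Db5 Bb4 C5 F4 Bb4 G4.

Db5 Bb4 C5 F4 Bb4 G4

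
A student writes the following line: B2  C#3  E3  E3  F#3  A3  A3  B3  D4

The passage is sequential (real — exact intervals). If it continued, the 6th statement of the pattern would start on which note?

C5

Taking 3-note groups, the heads are B2, E3, A3: the pattern moves up a 4th.
Continuing: D4 → G4 → C5. Statement 6 starts on C5.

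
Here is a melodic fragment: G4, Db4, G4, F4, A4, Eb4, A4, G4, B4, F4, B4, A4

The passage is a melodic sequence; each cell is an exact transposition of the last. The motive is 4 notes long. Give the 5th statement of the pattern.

With a 4-note motive the entries are G4, A4, B4, each up a 2nd from the previous.
Continuing the starts: C#5 → D#5.
From D#5 the exact shape gives D#5 A4 D#5 C#5.

D#5 A4 D#5 C#5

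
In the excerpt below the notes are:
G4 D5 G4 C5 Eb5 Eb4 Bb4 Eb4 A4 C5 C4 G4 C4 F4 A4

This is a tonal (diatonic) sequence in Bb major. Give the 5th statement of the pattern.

The 5-note cells begin on G4, Eb4, C4 — each down a 3rd from the last.
Extending down a 3rd: A3 → F3.
From F3 the diatonic shape gives F3 C4 F3 Bb3 D4.

F3 C4 F3 Bb3 D4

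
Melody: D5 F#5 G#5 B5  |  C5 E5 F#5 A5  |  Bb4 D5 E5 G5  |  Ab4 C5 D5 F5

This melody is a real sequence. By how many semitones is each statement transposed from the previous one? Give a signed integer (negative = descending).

-2

The 4-note cells begin on D5, C5, Bb4, Ab4 — each down a 2nd from the last.
D5 to C5 spans -2 semitones.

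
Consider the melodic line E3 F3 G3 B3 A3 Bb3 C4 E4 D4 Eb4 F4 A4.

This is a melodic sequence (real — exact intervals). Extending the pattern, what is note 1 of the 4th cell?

The unit is 4 notes. Position-1 pitches of the 3 shown cells: E3, A3, D4.
Each moves up a 4th; the next is G4.

G4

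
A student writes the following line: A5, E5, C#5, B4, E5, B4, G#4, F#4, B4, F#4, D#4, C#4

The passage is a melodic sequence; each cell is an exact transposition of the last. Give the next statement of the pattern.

F#4 C#4 A#3 G#3

Taking 4-note groups, the heads are A5, E5, B4: the pattern moves down a 4th.
From F#4 the exact shape gives F#4 C#4 A#3 G#3.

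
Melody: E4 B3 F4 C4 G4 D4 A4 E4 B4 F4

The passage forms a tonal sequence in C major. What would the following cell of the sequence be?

C5 G4

Unit = 2 notes; the statements start on E4, F4, G4, A4, B4, moving up a 2nd each time.
Statement 6 starts on C5 and keeps the same diatonic contour: C5 G4.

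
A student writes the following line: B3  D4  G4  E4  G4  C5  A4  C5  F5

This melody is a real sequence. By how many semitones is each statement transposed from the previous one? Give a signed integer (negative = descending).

With a 3-note motive the entries are B3, E4, A4, each up a 4th from the previous.
Counting half-steps from B3 to E4: 5.

5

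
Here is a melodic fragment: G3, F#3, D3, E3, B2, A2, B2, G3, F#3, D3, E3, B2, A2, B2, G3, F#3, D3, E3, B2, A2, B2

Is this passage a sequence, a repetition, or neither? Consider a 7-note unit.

Each 7-note cell is identical (G3 F#3 D3 E3 B2 A2 B2), restated at the same pitch.

repetition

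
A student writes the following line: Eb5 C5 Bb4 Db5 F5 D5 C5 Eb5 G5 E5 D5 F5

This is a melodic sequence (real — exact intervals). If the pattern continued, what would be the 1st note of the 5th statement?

Grouping in 4s, the 1st note of each cell is Eb5, F5, G5.
Carrying that up a 2nd forward: A5 → B5.

B5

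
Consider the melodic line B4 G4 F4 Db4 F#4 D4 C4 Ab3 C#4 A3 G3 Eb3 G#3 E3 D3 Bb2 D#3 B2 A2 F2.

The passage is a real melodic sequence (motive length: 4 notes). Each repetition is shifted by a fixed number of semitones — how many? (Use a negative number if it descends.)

With a 4-note motive the entries are B4, F#4, C#4, G#3, D#3, each down a 4th from the previous.
Counting half-steps from B4 to F#4: -5.

-5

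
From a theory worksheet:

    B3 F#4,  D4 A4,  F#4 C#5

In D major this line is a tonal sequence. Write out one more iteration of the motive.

Taking 2-note groups, the heads are B3, D4, F#4: the pattern moves up a 3rd.
Statement 4 starts on A4 and keeps the same diatonic contour: A4 E5.

A4 E5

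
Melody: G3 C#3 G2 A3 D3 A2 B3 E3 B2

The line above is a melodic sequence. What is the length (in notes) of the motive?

3

There are 9 notes; a 3-note unit gives 3 cells:
G3 C#3 G2 | A3 D3 A2 | B3 E3 B2
Each cell is the previous one up a 2nd — so the unit is 3 notes.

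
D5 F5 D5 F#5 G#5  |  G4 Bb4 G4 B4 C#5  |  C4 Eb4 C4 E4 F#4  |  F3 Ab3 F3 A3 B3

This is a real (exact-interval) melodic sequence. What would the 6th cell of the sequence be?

Eb2 Gb2 Eb2 G2 A2

With a 5-note motive the entries are D5, G4, C4, F3, each down a 5th from the previous.
Carrying on: Bb2 → Eb2.
Statement 6 starts on Eb2 and keeps the same exact contour: Eb2 Gb2 Eb2 G2 A2.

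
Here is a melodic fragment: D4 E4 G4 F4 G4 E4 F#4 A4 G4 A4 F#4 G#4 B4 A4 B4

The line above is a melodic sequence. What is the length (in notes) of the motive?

There are 15 notes; a 5-note unit gives 3 cells:
D4 E4 G4 F4 G4 | E4 F#4 A4 G4 A4 | F#4 G#4 B4 A4 B4
That's a consistent up a 2nd shift per cell, and no other grouping gives one.

5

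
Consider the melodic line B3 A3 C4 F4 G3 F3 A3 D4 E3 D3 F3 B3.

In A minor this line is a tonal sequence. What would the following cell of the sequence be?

With a 4-note motive the entries are B3, G3, E3, each down a 3rd from the previous.
Statement 4 starts on C3 and keeps the same diatonic contour: C3 B2 D3 G3.

C3 B2 D3 G3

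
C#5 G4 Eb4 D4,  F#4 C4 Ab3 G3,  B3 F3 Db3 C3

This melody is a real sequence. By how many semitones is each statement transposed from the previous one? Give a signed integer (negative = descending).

Unit = 4 notes; the statements start on C#5, F#4, B3, moving down a 5th each time.
Counting half-steps from C#5 to F#4: -7.

-7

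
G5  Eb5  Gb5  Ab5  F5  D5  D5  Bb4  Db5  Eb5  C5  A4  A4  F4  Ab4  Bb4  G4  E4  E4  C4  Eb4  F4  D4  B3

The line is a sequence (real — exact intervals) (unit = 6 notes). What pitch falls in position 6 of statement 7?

The unit is 6 notes. Position-6 pitches of the 4 shown cells: D5, A4, E4, B3.
Extending down a 4th: F#3 → C#3 → G#2.

G#2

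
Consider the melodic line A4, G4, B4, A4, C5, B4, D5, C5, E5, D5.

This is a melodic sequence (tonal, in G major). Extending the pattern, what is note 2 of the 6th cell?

The unit is 2 notes. Position-2 pitches of the 5 shown cells: G4, A4, B4, C5, D5.
From D5, up a 2nd gives E5.

E5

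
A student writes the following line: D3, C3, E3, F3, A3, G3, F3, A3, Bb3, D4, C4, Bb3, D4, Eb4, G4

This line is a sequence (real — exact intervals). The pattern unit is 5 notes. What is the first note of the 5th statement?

With a 5-note motive the entries are D3, G3, C4, each up a 4th from the previous.
Continuing: F4 → Bb4. Statement 5 starts on Bb4.

Bb4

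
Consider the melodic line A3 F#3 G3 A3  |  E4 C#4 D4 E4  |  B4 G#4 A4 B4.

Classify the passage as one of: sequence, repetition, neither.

sequence

Each 4-note cell is the previous one transposed up a 5th.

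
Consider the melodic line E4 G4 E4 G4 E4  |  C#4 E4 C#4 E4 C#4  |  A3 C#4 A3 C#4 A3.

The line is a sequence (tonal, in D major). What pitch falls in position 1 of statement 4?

F#3

The unit is 5 notes. Position-1 pitches of the 3 shown cells: E4, C#4, A3.
Each moves down a 3rd; the next is F#3.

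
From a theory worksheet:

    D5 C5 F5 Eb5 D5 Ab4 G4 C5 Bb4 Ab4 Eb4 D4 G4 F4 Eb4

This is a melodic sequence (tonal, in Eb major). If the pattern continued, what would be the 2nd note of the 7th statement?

F2

With 5-note cells, note 2 of each statement runs C5, G4, D4.
Each moves down a 4th. Continuing: Ab3 → Eb3 → Bb2 → F2.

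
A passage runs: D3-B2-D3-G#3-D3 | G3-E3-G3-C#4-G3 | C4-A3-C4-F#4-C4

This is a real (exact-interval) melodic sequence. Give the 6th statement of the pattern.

Taking 5-note groups, the heads are D3, G3, C4: the pattern moves up a 4th.
Carrying on: F4 → Bb4 → Eb5.
So cell 6 is Eb5 C5 Eb5 A5 Eb5.

Eb5 C5 Eb5 A5 Eb5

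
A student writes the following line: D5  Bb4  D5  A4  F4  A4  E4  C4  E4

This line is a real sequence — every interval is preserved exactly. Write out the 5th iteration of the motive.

F#3 D3 F#3

Unit = 3 notes; the statements start on D5, A4, E4, moving down a 4th each time.
Continuing the starts: B3 → F#3.
Statement 5 starts on F#3 and keeps the same exact contour: F#3 D3 F#3.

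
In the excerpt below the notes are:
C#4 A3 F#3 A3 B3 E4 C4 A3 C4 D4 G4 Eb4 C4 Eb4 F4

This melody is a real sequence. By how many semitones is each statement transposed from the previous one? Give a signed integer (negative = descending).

Unit = 5 notes; the statements start on C#4, E4, G4, moving up a 3rd each time.
C#4 to E4 spans +3 semitones.

3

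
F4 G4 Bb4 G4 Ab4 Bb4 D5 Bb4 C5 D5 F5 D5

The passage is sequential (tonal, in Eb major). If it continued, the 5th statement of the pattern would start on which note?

G5

With a 4-note motive the entries are F4, Ab4, C5, each up a 3rd from the previous.
Continuing: Eb5 → G5. Statement 5 starts on G5.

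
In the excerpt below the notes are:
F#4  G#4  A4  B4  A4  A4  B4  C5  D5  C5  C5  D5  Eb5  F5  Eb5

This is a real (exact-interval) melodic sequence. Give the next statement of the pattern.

Taking 5-note groups, the heads are F#4, A4, C5: the pattern moves up a 3rd.
From Eb5 the exact shape gives Eb5 F5 Gb5 Ab5 Gb5.

Eb5 F5 Gb5 Ab5 Gb5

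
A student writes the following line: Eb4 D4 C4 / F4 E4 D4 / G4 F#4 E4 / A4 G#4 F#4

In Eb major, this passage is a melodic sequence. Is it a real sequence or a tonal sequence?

Each cell has the same semitone pattern (-1, -2) — intervals are preserved exactly.
And E4 lies outside Eb major, so the sequence is real rather than tonal.

real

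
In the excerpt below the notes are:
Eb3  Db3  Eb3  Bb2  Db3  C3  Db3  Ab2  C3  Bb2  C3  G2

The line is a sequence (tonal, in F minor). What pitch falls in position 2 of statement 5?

With 4-note cells, note 2 of each statement runs Db3, C3, Bb2.
Carrying that down a 2nd forward: Ab2 → G2.

G2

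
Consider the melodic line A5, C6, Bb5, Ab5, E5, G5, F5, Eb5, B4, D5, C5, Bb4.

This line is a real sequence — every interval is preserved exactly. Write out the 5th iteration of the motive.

C#4 E4 D4 C4

With a 4-note motive the entries are A5, E5, B4, each down a 4th from the previous.
Carrying on: F#4 → C#4.
So cell 5 is C#4 E4 D4 C4.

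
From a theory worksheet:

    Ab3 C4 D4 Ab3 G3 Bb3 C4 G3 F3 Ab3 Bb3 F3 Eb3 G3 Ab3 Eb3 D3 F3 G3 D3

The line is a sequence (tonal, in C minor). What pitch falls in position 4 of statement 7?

With 4-note cells, note 4 of each statement runs Ab3, G3, F3, Eb3, D3.
Extending down a 2nd: C3 → Bb2.

Bb2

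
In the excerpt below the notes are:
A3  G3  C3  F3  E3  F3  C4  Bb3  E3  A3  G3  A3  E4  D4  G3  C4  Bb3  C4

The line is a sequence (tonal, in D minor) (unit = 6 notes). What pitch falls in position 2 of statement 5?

Grouping in 6s, the 2nd note of each cell is G3, Bb3, D4.
Carrying that up a 3rd forward: F4 → A4.

A4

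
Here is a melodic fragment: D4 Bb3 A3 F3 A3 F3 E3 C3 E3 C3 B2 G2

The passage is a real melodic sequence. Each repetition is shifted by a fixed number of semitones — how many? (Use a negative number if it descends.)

Unit = 4 notes; the statements start on D4, A3, E3, moving down a 4th each time.
Counting half-steps from D4 to A3: -5.

-5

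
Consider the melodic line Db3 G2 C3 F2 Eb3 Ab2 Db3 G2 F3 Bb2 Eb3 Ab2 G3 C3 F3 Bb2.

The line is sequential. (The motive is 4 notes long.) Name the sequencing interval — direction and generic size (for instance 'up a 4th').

Unit = 4 notes; the statements start on Db3, Eb3, F3, G3, moving up a 2nd each time.
From Db3 to Eb3: up a 2nd.

up a 2nd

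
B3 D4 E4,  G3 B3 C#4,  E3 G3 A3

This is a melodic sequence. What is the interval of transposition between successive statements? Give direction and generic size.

down a 3rd

With a 3-note motive the entries are B3, G3, E3, each down a 3rd from the previous.
B3 to G3 is down a 3rd.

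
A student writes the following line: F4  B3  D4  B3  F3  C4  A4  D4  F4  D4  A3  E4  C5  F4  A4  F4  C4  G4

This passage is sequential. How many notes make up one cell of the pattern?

There are 18 notes; a 6-note unit gives 3 cells:
F4 B3 D4 B3 F3 C4 | A4 D4 F4 D4 A3 E4 | C5 F4 A4 F4 C4 G4
Each cell is the previous one up a 3rd — so the unit is 6 notes.

6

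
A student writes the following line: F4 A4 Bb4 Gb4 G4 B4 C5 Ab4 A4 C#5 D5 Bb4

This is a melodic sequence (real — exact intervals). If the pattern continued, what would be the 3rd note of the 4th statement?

E5

Grouping in 4s, the 3rd note of each cell is Bb4, C5, D5.
Each moves up a 2nd; the next is E5.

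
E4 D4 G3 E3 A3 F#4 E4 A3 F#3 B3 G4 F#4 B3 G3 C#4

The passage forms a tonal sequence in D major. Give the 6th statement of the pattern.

C#5 B4 E4 C#4 F#4

With a 5-note motive the entries are E4, F#4, G4, each up a 2nd from the previous.
Extending up a 2nd: A4 → B4 → C#5.
From C#5 the diatonic shape gives C#5 B4 E4 C#4 F#4.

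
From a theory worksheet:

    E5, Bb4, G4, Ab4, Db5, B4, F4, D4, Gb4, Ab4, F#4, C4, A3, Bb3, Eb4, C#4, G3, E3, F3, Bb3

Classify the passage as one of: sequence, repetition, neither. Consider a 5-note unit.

Note 4 of cell 2 is Gb4; if this were a sequence it would be Eb4. No unit length gives a consistent transposition pattern.

neither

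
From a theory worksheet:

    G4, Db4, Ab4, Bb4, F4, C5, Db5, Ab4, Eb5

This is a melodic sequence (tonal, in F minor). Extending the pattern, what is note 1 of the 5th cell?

Ab5

Grouping in 3s, the 1st note of each cell is G4, Bb4, Db5.
Extending up a 3rd: F5 → Ab5.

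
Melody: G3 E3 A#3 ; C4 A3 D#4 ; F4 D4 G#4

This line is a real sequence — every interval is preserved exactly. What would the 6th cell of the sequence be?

Ab5 F5 B5

Unit = 3 notes; the statements start on G3, C4, F4, moving up a 4th each time.
Continuing the starts: Bb4 → Eb5 → Ab5.
From Ab5 the exact shape gives Ab5 F5 B5.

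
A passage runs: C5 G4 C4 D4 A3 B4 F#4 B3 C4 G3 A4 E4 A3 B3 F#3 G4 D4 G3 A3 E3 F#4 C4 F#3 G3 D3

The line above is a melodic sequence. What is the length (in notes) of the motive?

There are 25 notes; a 5-note unit gives 5 cells:
C5 G4 C4 D4 A3 | B4 F#4 B3 C4 G3 | A4 E4 A3 B3 F#3 | G4 D4 G3 A3 E3 | F#4 C4 F#3 G3 D3
Each cell is the previous one down a 2nd — so the unit is 5 notes.

5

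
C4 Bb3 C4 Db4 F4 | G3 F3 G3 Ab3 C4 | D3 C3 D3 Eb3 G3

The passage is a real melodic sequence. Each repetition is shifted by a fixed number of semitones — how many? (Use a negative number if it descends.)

Taking 5-note groups, the heads are C4, G3, D3: the pattern moves down a 4th.
Counting half-steps from C4 to G3: -5.

-5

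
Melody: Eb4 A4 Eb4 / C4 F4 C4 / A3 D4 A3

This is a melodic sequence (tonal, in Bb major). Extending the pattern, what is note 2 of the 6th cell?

Eb3

Grouping in 3s, the 2nd note of each cell is A4, F4, D4.
Each moves down a 3rd. Continuing: Bb3 → G3 → Eb3.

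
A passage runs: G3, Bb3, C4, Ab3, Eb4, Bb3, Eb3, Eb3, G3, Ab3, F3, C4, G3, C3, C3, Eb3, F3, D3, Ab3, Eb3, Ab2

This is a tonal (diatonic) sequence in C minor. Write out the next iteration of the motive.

Unit = 7 notes; the statements start on G3, Eb3, C3, moving down a 3rd each time.
From Ab2 the diatonic shape gives Ab2 C3 D3 Bb2 F3 C3 F2.

Ab2 C3 D3 Bb2 F3 C3 F2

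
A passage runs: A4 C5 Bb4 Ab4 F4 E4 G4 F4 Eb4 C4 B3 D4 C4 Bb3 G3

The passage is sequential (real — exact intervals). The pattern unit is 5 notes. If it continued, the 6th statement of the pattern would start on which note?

Taking 5-note groups, the heads are A4, E4, B3: the pattern moves down a 4th.
Continuing: F#3 → C#3 → G#2. Statement 6 starts on G#2.

G#2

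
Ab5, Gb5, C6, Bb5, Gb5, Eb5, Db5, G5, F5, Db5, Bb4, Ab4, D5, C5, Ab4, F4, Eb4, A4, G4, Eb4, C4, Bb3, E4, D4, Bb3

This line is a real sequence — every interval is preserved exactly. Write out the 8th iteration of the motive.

Unit = 5 notes; the statements start on Ab5, Eb5, Bb4, F4, C4, moving down a 4th each time.
Continuing the starts: G3 → D3 → A2.
Statement 8 starts on A2 and keeps the same exact contour: A2 G2 C#3 B2 G2.

A2 G2 C#3 B2 G2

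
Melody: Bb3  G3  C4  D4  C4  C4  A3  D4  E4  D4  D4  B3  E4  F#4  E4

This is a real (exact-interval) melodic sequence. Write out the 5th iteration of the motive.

F#4 D#4 G#4 A#4 G#4

Unit = 5 notes; the statements start on Bb3, C4, D4, moving up a 2nd each time.
Extending up a 2nd: E4 → F#4.
Statement 5 starts on F#4 and keeps the same exact contour: F#4 D#4 G#4 A#4 G#4.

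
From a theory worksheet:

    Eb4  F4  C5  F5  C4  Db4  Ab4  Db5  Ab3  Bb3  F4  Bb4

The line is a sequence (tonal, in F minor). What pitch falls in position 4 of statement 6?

The unit is 4 notes. Position-4 pitches of the 3 shown cells: F5, Db5, Bb4.
Extending down a 3rd: G4 → Eb4 → C4.

C4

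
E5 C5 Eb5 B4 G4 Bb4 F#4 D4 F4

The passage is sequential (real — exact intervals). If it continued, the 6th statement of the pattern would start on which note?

D#3

Unit = 3 notes; the statements start on E5, B4, F#4, moving down a 4th each time.
Continuing: C#4 → G#3 → D#3. Statement 6 starts on D#3.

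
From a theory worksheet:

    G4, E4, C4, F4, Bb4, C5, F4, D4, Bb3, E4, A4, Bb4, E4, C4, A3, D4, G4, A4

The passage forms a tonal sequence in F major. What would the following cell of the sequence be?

Taking 6-note groups, the heads are G4, F4, E4: the pattern moves down a 2nd.
From D4 the diatonic shape gives D4 Bb3 G3 C4 F4 G4.

D4 Bb3 G3 C4 F4 G4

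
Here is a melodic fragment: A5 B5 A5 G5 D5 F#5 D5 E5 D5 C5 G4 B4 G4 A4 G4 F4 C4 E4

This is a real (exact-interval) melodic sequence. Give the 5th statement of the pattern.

F3 G3 F3 Eb3 Bb2 D3

Taking 6-note groups, the heads are A5, D5, G4: the pattern moves down a 5th.
Continuing the starts: C4 → F3.
Statement 5 starts on F3 and keeps the same exact contour: F3 G3 F3 Eb3 Bb2 D3.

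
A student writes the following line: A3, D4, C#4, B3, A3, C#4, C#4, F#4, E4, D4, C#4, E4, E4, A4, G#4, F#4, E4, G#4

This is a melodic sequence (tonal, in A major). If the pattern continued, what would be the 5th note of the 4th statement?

G#4

The unit is 6 notes. Position-5 pitches of the 3 shown cells: A3, C#4, E4.
From E4, up a 3rd gives G#4.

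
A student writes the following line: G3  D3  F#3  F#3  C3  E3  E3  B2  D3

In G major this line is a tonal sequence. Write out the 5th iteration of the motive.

Taking 3-note groups, the heads are G3, F#3, E3: the pattern moves down a 2nd.
Extending down a 2nd: D3 → C3.
So cell 5 is C3 G2 B2.

C3 G2 B2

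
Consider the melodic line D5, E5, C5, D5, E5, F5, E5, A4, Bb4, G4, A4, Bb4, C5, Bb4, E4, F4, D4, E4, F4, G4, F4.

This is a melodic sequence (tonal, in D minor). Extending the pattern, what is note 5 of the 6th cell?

D3

With 7-note cells, note 5 of each statement runs E5, Bb4, F4.
Extending down a 4th: C4 → G3 → D3.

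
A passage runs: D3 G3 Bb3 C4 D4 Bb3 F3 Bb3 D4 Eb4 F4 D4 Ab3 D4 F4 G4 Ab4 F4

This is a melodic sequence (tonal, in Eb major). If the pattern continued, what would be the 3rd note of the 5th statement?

C5

Grouping in 6s, the 3rd note of each cell is Bb3, D4, F4.
Extending up a 3rd: Ab4 → C5.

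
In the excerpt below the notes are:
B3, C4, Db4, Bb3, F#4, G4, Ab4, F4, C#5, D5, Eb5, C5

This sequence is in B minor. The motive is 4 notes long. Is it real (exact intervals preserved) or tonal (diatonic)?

real

Each cell has the same semitone pattern (1, 1, -3) — intervals are preserved exactly.
And C4 lies outside B minor, so the sequence is real rather than tonal.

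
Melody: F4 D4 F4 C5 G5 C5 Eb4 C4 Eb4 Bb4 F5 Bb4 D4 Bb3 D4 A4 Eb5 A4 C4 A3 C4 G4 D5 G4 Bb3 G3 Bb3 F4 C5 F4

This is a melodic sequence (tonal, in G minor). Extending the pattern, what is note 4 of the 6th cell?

The unit is 6 notes. Position-4 pitches of the 5 shown cells: C5, Bb4, A4, G4, F4.
Each moves down a 2nd; the next is Eb4.

Eb4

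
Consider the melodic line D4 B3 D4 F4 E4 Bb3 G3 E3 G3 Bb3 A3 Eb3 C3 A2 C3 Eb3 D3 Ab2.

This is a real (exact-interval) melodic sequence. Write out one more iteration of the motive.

The 6-note cells begin on D4, G3, C3 — each down a 5th from the last.
So cell 4 is F2 D2 F2 Ab2 G2 Db2.

F2 D2 F2 Ab2 G2 Db2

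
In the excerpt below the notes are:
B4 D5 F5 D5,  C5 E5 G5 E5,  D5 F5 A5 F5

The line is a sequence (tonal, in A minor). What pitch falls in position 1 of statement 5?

With 4-note cells, note 1 of each statement runs B4, C5, D5.
Carrying that up a 2nd forward: E5 → F5.

F5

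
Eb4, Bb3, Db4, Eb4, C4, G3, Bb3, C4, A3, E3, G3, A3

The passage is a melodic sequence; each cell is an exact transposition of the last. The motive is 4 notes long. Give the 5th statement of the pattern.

D#3 A#2 C#3 D#3

With a 4-note motive the entries are Eb4, C4, A3, each down a 3rd from the previous.
Carrying on: F#3 → D#3.
From D#3 the exact shape gives D#3 A#2 C#3 D#3.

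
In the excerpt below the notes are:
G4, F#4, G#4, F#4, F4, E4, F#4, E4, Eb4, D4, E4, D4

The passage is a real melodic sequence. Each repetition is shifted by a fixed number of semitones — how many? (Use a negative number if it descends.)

With a 4-note motive the entries are G4, F4, Eb4, each down a 2nd from the previous.
Counting half-steps from G4 to F4: -2.

-2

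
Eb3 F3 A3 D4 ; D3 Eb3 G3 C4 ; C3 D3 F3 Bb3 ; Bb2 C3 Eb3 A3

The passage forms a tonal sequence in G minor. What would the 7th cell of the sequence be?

Taking 4-note groups, the heads are Eb3, D3, C3, Bb2: the pattern moves down a 2nd.
Carrying on: A2 → G2 → F2.
From F2 the diatonic shape gives F2 G2 Bb2 Eb3.

F2 G2 Bb2 Eb3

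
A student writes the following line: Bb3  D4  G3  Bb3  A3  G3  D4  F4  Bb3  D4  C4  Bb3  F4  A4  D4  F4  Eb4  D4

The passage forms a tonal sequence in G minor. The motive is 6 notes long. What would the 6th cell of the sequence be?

Eb5 G5 C5 Eb5 D5 C5

Taking 6-note groups, the heads are Bb3, D4, F4: the pattern moves up a 3rd.
Continuing the starts: A4 → C5 → Eb5.
Statement 6 starts on Eb5 and keeps the same diatonic contour: Eb5 G5 C5 Eb5 D5 C5.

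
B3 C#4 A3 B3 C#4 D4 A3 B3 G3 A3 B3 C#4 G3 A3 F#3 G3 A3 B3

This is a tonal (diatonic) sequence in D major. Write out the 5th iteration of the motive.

Unit = 6 notes; the statements start on B3, A3, G3, moving down a 2nd each time.
Extending down a 2nd: F#3 → E3.
From E3 the diatonic shape gives E3 F#3 D3 E3 F#3 G3.

E3 F#3 D3 E3 F#3 G3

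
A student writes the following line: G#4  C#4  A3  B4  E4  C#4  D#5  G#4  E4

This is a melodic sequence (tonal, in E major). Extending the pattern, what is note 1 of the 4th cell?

F#5

The unit is 3 notes. Position-1 pitches of the 3 shown cells: G#4, B4, D#5.
One more up a 3rd gives F#5.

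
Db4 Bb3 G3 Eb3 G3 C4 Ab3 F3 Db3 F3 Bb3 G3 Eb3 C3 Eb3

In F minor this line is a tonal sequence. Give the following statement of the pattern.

Ab3 F3 Db3 Bb2 Db3

Taking 5-note groups, the heads are Db4, C4, Bb3: the pattern moves down a 2nd.
From Ab3 the diatonic shape gives Ab3 F3 Db3 Bb2 Db3.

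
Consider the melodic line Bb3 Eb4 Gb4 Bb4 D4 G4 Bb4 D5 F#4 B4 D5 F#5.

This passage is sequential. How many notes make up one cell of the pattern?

4

12 notes total. Splitting into 3 groups of 4:
Bb3 Eb4 Gb4 Bb4 | D4 G4 Bb4 D5 | F#4 B4 D5 F#5
Every group is a transposition up a 3rd of the one before; no shorter unit works.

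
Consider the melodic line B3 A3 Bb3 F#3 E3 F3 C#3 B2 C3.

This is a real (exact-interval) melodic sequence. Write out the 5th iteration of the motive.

D#2 C#2 D2

The 3-note cells begin on B3, F#3, C#3 — each down a 4th from the last.
Continuing the starts: G#2 → D#2.
So cell 5 is D#2 C#2 D2.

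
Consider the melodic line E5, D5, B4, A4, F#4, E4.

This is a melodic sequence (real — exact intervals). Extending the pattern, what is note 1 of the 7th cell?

A#2

With 2-note cells, note 1 of each statement runs E5, B4, F#4.
Each moves down a 4th. Continuing: C#4 → G#3 → D#3 → A#2.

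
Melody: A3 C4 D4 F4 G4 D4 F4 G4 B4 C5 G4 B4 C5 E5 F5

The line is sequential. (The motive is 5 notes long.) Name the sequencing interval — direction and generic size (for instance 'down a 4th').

up a 4th

With a 5-note motive the entries are A3, D4, G4, each up a 4th from the previous.
A3 to D4 is up a 4th.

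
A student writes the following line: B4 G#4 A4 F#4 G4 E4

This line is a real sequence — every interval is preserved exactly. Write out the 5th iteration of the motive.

Eb4 C4

The 2-note cells begin on B4, A4, G4 — each down a 2nd from the last.
Continuing the starts: F4 → Eb4.
Statement 5 starts on Eb4 and keeps the same exact contour: Eb4 C4.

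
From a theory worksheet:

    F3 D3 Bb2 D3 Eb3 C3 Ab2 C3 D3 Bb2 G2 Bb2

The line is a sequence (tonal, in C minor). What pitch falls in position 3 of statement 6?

D2

With 4-note cells, note 3 of each statement runs Bb2, Ab2, G2.
Carrying that down a 2nd forward: F2 → Eb2 → D2.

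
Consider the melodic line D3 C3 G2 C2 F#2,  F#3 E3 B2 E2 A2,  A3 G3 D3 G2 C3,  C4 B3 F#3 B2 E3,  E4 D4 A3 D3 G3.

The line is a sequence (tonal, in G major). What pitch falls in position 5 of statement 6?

B3

With 5-note cells, note 5 of each statement runs F#2, A2, C3, E3, G3.
One more up a 3rd gives B3.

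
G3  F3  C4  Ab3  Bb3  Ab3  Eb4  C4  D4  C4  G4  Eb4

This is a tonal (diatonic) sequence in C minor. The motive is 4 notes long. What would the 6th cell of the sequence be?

Taking 4-note groups, the heads are G3, Bb3, D4: the pattern moves up a 3rd.
Continuing the starts: F4 → Ab4 → C5.
From C5 the diatonic shape gives C5 Bb4 F5 D5.

C5 Bb4 F5 D5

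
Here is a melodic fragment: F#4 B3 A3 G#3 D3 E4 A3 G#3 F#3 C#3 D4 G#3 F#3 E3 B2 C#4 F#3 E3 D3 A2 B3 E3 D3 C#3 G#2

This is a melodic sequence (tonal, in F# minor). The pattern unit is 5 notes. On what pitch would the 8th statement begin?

F#3

Taking 5-note groups, the heads are F#4, E4, D4, C#4, B3: the pattern moves down a 2nd.
Continuing: A3 → G#3 → F#3. Statement 8 starts on F#3.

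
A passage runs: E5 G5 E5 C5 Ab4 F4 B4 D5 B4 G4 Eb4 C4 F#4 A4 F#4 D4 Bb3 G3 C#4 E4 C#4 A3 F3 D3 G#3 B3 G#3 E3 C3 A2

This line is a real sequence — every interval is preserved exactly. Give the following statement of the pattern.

D#3 F#3 D#3 B2 G2 E2

The 6-note cells begin on E5, B4, F#4, C#4, G#3 — each down a 4th from the last.
Statement 6 starts on D#3 and keeps the same exact contour: D#3 F#3 D#3 B2 G2 E2.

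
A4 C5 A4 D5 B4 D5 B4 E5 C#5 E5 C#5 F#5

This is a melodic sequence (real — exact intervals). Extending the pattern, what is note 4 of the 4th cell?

G#5

With 4-note cells, note 4 of each statement runs D5, E5, F#5.
Each moves up a 2nd; the next is G#5.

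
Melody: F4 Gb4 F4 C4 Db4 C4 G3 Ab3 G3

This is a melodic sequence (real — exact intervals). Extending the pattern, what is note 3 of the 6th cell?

E2

With 3-note cells, note 3 of each statement runs F4, C4, G3.
Extending down a 4th: D3 → A2 → E2.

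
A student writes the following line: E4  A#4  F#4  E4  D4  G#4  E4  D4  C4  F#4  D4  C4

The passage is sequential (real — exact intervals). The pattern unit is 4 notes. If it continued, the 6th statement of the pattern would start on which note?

Gb3

With a 4-note motive the entries are E4, D4, C4, each down a 2nd from the previous.
Extending the heads down a 2nd: Bb3 → Ab3 → Gb3.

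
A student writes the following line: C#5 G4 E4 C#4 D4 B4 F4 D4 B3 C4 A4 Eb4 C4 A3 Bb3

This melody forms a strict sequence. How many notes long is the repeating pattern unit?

5

There are 15 notes; a 5-note unit gives 3 cells:
C#5 G4 E4 C#4 D4 | B4 F4 D4 B3 C4 | A4 Eb4 C4 A3 Bb3
Every group is a transposition down a 2nd of the one before; no shorter unit works.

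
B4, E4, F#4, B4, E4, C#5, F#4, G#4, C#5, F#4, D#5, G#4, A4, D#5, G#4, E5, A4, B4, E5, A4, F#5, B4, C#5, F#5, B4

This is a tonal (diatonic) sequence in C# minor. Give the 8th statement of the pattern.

With a 5-note motive the entries are B4, C#5, D#5, E5, F#5, each up a 2nd from the previous.
Carrying on: G#5 → A5 → B5.
So cell 8 is B5 E5 F#5 B5 E5.

B5 E5 F#5 B5 E5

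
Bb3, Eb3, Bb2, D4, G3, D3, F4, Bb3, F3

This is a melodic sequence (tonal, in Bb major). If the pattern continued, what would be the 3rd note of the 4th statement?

A3

Grouping in 3s, the 3rd note of each cell is Bb2, D3, F3.
Each moves up a 3rd; the next is A3.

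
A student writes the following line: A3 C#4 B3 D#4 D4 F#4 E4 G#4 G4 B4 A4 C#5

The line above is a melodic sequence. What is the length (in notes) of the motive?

Try groups of 4 (3 cells in 12 notes):
A3 C#4 B3 D#4 | D4 F#4 E4 G#4 | G4 B4 A4 C#5
Each cell is the previous one up a 4th — so the unit is 4 notes.

4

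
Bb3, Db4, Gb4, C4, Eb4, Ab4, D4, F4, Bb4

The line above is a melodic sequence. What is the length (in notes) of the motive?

3

9 notes total. Splitting into 3 groups of 3:
Bb3 Db4 Gb4 | C4 Eb4 Ab4 | D4 F4 Bb4
Each cell is the previous one up a 2nd — so the unit is 3 notes.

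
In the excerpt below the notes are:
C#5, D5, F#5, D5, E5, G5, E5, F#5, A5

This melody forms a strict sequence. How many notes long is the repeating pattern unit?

3

9 notes total. Splitting into 3 groups of 3:
C#5 D5 F#5 | D5 E5 G5 | E5 F#5 A5
Each cell is the previous one up a 2nd — so the unit is 3 notes.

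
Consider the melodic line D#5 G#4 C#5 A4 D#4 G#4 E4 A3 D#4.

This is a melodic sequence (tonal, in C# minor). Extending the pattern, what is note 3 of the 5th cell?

E3

With 3-note cells, note 3 of each statement runs C#5, G#4, D#4.
Carrying that down a 4th forward: A3 → E3.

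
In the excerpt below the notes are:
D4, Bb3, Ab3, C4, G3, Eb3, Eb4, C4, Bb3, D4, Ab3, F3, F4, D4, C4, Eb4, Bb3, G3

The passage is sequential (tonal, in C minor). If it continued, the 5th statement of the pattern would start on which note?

Ab4

With a 6-note motive the entries are D4, Eb4, F4, each up a 2nd from the previous.
Continuing: G4 → Ab4. Statement 5 starts on Ab4.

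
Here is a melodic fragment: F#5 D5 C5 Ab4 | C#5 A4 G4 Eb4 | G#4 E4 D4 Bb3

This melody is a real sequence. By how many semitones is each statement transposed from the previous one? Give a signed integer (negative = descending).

Taking 4-note groups, the heads are F#5, C#5, G#4: the pattern moves down a 4th.
F#5 to C#5 spans -5 semitones.

-5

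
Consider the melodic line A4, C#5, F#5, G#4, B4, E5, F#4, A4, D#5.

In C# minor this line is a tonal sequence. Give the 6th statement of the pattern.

With a 3-note motive the entries are A4, G#4, F#4, each down a 2nd from the previous.
Carrying on: E4 → D#4 → C#4.
Statement 6 starts on C#4 and keeps the same diatonic contour: C#4 E4 A4.

C#4 E4 A4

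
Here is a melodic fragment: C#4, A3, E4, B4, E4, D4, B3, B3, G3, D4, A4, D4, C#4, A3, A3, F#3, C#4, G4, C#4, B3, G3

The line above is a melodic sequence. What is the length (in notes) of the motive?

7

There are 21 notes; a 7-note unit gives 3 cells:
C#4 A3 E4 B4 E4 D4 B3 | B3 G3 D4 A4 D4 C#4 A3 | A3 F#3 C#4 G4 C#4 B3 G3
Every group is a transposition down a 2nd of the one before; no shorter unit works.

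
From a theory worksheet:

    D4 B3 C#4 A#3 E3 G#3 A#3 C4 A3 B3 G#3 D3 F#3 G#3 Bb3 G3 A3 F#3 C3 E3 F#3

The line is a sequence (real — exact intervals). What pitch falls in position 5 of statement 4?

Grouping in 7s, the 5th note of each cell is E3, D3, C3.
One more down a 2nd gives Bb2.

Bb2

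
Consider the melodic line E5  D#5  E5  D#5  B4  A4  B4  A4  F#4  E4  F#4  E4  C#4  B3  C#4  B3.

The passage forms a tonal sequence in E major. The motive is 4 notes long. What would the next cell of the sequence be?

G#3 F#3 G#3 F#3

The 4-note cells begin on E5, B4, F#4, C#4 — each down a 4th from the last.
Statement 5 starts on G#3 and keeps the same diatonic contour: G#3 F#3 G#3 F#3.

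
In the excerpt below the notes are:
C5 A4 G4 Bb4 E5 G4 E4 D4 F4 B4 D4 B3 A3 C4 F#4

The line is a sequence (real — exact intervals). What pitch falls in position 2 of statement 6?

G#2

The unit is 5 notes. Position-2 pitches of the 3 shown cells: A4, E4, B3.
Each moves down a 4th. Continuing: F#3 → C#3 → G#2.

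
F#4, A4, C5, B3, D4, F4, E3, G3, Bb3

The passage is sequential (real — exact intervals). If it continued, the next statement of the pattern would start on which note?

A2

The 3-note cells begin on F#4, B3, E3 — each down a 5th from the last.
One more step down a 5th gives A2.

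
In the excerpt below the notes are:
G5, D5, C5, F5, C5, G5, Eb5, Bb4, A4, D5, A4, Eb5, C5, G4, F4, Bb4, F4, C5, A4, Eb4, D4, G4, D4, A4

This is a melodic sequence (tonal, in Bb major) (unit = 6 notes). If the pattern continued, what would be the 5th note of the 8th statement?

C3

Grouping in 6s, the 5th note of each cell is C5, A4, F4, D4.
Carrying that down a 3rd forward: Bb3 → G3 → Eb3 → C3.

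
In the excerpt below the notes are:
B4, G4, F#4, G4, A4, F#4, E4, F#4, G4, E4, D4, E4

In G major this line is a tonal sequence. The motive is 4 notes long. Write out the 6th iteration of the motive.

D4 B3 A3 B3

Unit = 4 notes; the statements start on B4, A4, G4, moving down a 2nd each time.
Carrying on: F#4 → E4 → D4.
So cell 6 is D4 B3 A3 B3.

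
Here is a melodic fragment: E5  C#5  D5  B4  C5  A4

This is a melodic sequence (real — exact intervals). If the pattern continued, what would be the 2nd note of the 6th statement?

Eb4

Grouping in 2s, the 2nd note of each cell is C#5, B4, A4.
Each moves down a 2nd. Continuing: G4 → F4 → Eb4.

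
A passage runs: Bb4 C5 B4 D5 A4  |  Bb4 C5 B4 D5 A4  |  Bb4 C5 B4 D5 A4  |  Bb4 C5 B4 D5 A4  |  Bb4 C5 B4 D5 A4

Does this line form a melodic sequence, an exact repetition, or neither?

Each 5-note cell is identical (Bb4 C5 B4 D5 A4), restated at the same pitch.

repetition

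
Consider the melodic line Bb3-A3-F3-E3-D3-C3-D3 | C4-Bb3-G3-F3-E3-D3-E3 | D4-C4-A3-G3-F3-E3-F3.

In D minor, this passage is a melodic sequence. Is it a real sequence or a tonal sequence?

Every note is diatonic to D minor.
Cell 1 has -1 semitones from note 1 to 2, but cell 2 has -2 — the interval quality changes while the contour stays the same, which is the hallmark of a tonal sequence.

tonal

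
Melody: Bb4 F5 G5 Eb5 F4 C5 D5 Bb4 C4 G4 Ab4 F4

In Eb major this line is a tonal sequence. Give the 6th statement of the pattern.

Ab2 Eb3 F3 D3

With a 4-note motive the entries are Bb4, F4, C4, each down a 4th from the previous.
Carrying on: G3 → D3 → Ab2.
From Ab2 the diatonic shape gives Ab2 Eb3 F3 D3.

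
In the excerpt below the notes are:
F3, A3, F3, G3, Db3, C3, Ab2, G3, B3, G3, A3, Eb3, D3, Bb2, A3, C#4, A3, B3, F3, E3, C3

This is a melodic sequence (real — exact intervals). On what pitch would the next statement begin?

Taking 7-note groups, the heads are F3, G3, A3: the pattern moves up a 2nd.
The next head, up a 2nd from A3, is B3.

B3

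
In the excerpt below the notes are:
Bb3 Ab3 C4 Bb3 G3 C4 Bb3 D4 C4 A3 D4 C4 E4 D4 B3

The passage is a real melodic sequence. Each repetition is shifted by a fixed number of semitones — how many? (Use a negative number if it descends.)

The 5-note cells begin on Bb3, C4, D4 — each up a 2nd from the last.
Counting half-steps from Bb3 to C4: 2.

2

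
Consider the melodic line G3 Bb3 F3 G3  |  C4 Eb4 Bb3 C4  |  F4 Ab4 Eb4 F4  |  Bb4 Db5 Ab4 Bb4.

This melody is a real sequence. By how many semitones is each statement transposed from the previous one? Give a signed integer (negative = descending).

Unit = 4 notes; the statements start on G3, C4, F4, Bb4, moving up a 4th each time.
Counting half-steps from G3 to C4: 5.

5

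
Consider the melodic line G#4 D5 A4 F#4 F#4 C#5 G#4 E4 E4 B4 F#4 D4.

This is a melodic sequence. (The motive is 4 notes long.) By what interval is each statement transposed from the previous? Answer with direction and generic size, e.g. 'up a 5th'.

The 4-note cells begin on G#4, F#4, E4 — each down a 2nd from the last.
From G#4 to F#4: down a 2nd.

down a 2nd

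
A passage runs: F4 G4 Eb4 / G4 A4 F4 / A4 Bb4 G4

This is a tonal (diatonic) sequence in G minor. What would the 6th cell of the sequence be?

D5 Eb5 C5

With a 3-note motive the entries are F4, G4, A4, each up a 2nd from the previous.
Continuing the starts: Bb4 → C5 → D5.
So cell 6 is D5 Eb5 C5.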